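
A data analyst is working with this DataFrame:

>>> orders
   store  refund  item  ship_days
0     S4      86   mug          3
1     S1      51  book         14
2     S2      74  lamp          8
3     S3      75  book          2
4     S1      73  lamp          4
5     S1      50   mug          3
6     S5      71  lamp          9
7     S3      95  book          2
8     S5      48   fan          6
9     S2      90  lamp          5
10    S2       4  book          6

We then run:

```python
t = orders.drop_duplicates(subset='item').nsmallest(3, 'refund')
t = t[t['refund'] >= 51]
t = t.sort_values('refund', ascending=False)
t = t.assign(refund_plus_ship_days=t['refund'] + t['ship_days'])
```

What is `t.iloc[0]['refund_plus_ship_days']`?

82

drop duplicate item (keep=first):
  store  refund  item  ship_days
0    S4      86   mug          3
1    S1      51  book         14
2    S2      74  lamp          8
8    S5      48   fan          6
take 3 rows with smallest refund:
  store  refund  item  ship_days
8    S5      48   fan          6
1    S1      51  book         14
2    S2      74  lamp          8
filter rows where refund >= 51:
  store  refund  item  ship_days
1    S1      51  book         14
2    S2      74  lamp          8
sort by refund descending:
  store  refund  item  ship_days
2    S2      74  lamp          8
1    S1      51  book         14
add column refund_plus_ship_days = t['refund'] + t['ship_days']:
  store  refund  item  ship_days  refund_plus_ship_days
2    S2      74  lamp          8                     82
1    S1      51  book         14                     65
Reading off the value at position 0, column 'refund_plus_ship_days', we get 82.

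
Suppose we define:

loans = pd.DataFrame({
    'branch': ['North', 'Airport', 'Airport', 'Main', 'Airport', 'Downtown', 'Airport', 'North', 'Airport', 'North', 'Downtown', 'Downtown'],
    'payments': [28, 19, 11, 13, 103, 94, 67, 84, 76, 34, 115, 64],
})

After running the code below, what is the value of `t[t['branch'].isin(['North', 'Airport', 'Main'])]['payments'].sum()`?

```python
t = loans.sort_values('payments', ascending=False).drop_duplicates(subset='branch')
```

sort by payments descending:
      branch  payments
10  Downtown       115
4    Airport       103
5   Downtown        94
7      North        84
8    Airport        76
6    Airport        67
11  Downtown        64
9      North        34
0      North        28
1    Airport        19
3       Main        13
2    Airport        11
drop duplicate branch (keep=first):
      branch  payments
10  Downtown       115
4    Airport       103
7      North        84
3       Main        13
filter rows where branch in ['North', 'Airport', 'Main']:
    branch  payments
4  Airport       103
7    North        84
3     Main        13
Finally, sum of column 'payments' = 200.

200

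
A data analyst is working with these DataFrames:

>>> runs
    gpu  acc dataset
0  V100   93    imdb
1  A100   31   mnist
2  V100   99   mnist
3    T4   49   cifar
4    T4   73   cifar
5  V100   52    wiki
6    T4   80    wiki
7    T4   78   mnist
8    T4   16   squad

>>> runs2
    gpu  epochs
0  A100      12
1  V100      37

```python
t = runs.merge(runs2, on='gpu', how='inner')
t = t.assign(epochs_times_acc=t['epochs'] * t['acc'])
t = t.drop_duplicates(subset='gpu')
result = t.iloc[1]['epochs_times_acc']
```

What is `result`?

372

merge on 'gpu' (how='inner') → 4 rows:
    gpu  acc dataset  epochs
0  V100   93    imdb      37
1  A100   31   mnist      12
2  V100   99   mnist      37
3  V100   52    wiki      37
add column epochs_times_acc = t['epochs'] * t['acc']:
    gpu  acc dataset  epochs  epochs_times_acc
0  V100   93    imdb      37              3441
1  A100   31   mnist      12               372
2  V100   99   mnist      37              3663
3  V100   52    wiki      37              1924
drop duplicate gpu (keep=first):
    gpu  acc dataset  epochs  epochs_times_acc
0  V100   93    imdb      37              3441
1  A100   31   mnist      12               372
Then the value at position 1, column 'epochs_times_acc': 372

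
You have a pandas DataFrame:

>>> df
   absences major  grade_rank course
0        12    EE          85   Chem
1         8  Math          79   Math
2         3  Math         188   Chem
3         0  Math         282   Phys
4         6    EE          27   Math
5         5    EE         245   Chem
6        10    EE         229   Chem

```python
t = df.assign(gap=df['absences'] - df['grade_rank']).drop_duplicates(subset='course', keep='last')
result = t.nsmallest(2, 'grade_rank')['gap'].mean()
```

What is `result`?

-120.0

add column gap = df['absences'] - df['grade_rank']:
   absences major  grade_rank course  gap
0        12    EE          85   Chem  -73
1         8  Math          79   Math  -71
2         3  Math         188   Chem -185
3         0  Math         282   Phys -282
4         6    EE          27   Math  -21
5         5    EE         245   Chem -240
6        10    EE         229   Chem -219
drop duplicate course (keep=last):
   absences major  grade_rank course  gap
3         0  Math         282   Phys -282
4         6    EE          27   Math  -21
6        10    EE         229   Chem -219
take 2 rows with smallest grade_rank:
   absences major  grade_rank course  gap
4         6    EE          27   Math  -21
6        10    EE         229   Chem -219
Finally, mean of column 'gap' = -120.0.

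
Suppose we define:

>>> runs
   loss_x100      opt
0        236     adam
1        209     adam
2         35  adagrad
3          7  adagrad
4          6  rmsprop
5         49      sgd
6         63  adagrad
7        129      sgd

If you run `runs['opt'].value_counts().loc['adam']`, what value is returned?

2

value_counts of opt:
opt
adagrad    3
adam       2
sgd        2
rmsprop    1
Name: count, dtype: int64
Taking the value at index 'adam' gives 2.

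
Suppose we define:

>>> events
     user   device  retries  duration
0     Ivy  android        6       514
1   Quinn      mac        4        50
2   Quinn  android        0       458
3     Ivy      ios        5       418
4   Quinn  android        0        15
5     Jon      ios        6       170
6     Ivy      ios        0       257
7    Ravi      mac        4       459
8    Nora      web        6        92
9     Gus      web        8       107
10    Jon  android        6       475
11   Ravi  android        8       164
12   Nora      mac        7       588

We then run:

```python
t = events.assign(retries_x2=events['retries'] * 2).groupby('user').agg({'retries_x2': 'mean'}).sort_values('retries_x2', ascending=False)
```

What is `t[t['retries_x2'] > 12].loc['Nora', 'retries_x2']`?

add column retries_x2 = events['retries'] * 2:
     user   device  retries  duration  retries_x2
0     Ivy  android        6       514          12
1   Quinn      mac        4        50           8
2   Quinn  android        0       458           0
3     Ivy      ios        5       418          10
4   Quinn  android        0        15           0
5     Jon      ios        6       170          12
6     Ivy      ios        0       257           0
7    Ravi      mac        4       459           8
8    Nora      web        6        92          12
9     Gus      web        8       107          16
10    Jon  android        6       475          12
11   Ravi  android        8       164          16
12   Nora      mac        7       588          14
group by user, mean of retries_x2:
       retries_x2
user             
Gus     16.000000
Ivy      7.333333
Jon     12.000000
Nora    13.000000
Quinn    2.666667
Ravi    12.000000
sort by retries_x2 descending:
       retries_x2
user             
Gus     16.000000
Nora    13.000000
Jon     12.000000
Ravi    12.000000
Ivy      7.333333
Quinn    2.666667
filter rows where retries_x2 > 12:
      retries_x2
user            
Gus         16.0
Nora        13.0
The value at row 'Nora', column 'retries_x2' is 13.0.

13.0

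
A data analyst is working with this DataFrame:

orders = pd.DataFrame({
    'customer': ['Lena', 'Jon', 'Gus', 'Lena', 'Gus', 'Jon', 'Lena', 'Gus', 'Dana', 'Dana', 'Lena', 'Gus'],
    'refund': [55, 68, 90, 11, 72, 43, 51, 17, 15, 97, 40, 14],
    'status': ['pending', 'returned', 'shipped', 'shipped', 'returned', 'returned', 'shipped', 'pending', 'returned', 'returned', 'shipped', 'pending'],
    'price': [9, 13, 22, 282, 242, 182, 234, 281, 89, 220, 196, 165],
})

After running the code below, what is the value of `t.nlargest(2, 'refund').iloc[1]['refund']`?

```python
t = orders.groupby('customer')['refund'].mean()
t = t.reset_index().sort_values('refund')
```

group by customer, mean of refund:
customer
Dana    56.00
Gus     48.25
Jon     55.50
Lena    39.25
Name: refund, dtype: float64
reset_index():
  customer  refund
0     Dana   56.00
1      Gus   48.25
2      Jon   55.50
3     Lena   39.25
sort by refund:
  customer  refund
3     Lena   39.25
1      Gus   48.25
2      Jon   55.50
0     Dana   56.00
take 2 rows with largest refund:
  customer  refund
0     Dana    56.0
2      Jon    55.5
Reading off the value at position 1, column 'refund', we get 55.5.

55.5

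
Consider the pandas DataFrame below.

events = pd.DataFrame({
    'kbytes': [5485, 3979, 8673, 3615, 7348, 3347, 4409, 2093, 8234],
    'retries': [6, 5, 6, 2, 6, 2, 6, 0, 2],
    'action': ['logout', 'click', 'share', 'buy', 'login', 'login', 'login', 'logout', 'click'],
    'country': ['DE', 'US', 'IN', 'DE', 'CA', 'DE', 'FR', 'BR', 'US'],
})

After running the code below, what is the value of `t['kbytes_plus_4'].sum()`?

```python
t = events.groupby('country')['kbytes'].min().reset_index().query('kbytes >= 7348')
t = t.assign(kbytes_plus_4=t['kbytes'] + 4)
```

group by country, min of kbytes:
country
BR    2093
CA    7348
DE    3347
FR    4409
IN    8673
US    3979
Name: kbytes, dtype: int64
reset_index():
  country  kbytes
0      BR    2093
1      CA    7348
2      DE    3347
3      FR    4409
4      IN    8673
5      US    3979
filter rows where kbytes >= 7348:
  country  kbytes
1      CA    7348
4      IN    8673
add column kbytes_plus_4 = t['kbytes'] + 4:
  country  kbytes  kbytes_plus_4
1      CA    7348           7352
4      IN    8673           8677
Taking the sum of column 'kbytes_plus_4' gives 16029.

16029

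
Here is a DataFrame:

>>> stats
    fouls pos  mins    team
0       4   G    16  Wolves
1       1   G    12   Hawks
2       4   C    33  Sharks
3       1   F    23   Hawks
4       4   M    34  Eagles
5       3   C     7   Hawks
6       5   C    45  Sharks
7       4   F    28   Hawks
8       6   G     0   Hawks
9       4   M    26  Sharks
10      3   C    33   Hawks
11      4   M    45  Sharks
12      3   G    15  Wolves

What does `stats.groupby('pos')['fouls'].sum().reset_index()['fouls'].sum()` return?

46

group by pos, sum of fouls:
pos
C    15
F     5
G    14
M    12
Name: fouls, dtype: int64
reset_index():
  pos  fouls
0   C     15
1   F      5
2   G     14
3   M     12
The sum of column 'fouls' is 46.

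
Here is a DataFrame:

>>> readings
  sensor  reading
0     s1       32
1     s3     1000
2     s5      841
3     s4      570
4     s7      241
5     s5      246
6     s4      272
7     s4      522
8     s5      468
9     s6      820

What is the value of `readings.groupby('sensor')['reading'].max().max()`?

1000

group by sensor, max of reading:
sensor
s1      32
s3    1000
s4     570
s5     841
s6     820
s7     241
Name: reading, dtype: int64
Hence 1000.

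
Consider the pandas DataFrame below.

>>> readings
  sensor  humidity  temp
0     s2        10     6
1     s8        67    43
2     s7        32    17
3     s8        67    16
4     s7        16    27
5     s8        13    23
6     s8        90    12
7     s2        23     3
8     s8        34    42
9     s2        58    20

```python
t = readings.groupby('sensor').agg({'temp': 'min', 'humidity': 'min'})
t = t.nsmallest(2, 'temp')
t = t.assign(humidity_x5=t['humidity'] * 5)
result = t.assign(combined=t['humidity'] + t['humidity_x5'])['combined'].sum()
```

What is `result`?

138

group by sensor: min(temp), min(humidity):
        temp  humidity
sensor                
s2         3        10
s7        17        16
s8        12        13
take 2 rows with smallest temp:
        temp  humidity
sensor                
s2         3        10
s8        12        13
add column humidity_x5 = t['humidity'] * 5:
        temp  humidity  humidity_x5
sensor                             
s2         3        10           50
s8        12        13           65
add column combined = t['humidity'] + t['humidity_x5']:
        temp  humidity  humidity_x5  combined
sensor                                       
s2         3        10           50        60
s8        12        13           65        78
Reading off the sum of column 'combined', we get 138.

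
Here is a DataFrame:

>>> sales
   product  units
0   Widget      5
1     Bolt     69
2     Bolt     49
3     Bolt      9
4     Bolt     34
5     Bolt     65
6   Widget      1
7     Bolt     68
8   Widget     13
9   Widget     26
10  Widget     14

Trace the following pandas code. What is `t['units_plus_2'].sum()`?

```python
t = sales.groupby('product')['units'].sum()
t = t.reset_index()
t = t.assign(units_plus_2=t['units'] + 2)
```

357

group by product, sum of units:
product
Bolt      294
Widget     59
Name: units, dtype: int64
reset_index():
  product  units
0    Bolt    294
1  Widget     59
add column units_plus_2 = t['units'] + 2:
  product  units  units_plus_2
0    Bolt    294           296
1  Widget     59            61
So sum() = 357.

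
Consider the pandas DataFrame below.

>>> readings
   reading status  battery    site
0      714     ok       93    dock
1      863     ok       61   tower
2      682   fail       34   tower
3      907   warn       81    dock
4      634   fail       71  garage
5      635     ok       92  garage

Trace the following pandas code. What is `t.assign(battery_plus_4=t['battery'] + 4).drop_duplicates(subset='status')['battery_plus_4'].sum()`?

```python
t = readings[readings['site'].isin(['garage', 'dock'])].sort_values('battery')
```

filter rows where site in ['garage', 'dock']:
   reading status  battery    site
0      714     ok       93    dock
3      907   warn       81    dock
4      634   fail       71  garage
5      635     ok       92  garage
sort by battery:
   reading status  battery    site
4      634   fail       71  garage
3      907   warn       81    dock
5      635     ok       92  garage
0      714     ok       93    dock
add column battery_plus_4 = t['battery'] + 4:
   reading status  battery    site  battery_plus_4
4      634   fail       71  garage              75
3      907   warn       81    dock              85
5      635     ok       92  garage              96
0      714     ok       93    dock              97
drop duplicate status (keep=first):
   reading status  battery    site  battery_plus_4
4      634   fail       71  garage              75
3      907   warn       81    dock              85
5      635     ok       92  garage              96
Taking the sum of column 'battery_plus_4' gives 256.

256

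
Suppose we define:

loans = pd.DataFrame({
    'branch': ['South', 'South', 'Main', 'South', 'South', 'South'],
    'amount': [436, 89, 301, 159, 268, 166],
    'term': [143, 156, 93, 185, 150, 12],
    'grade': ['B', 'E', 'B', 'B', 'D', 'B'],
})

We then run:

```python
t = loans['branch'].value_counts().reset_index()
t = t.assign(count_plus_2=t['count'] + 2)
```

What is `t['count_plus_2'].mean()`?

value_counts of branch:
branch
South    5
Main     1
Name: count, dtype: int64
reset_index():
  branch  count
0  South      5
1   Main      1
add column count_plus_2 = t['count'] + 2:
  branch  count  count_plus_2
0  South      5             7
1   Main      1             3
The mean of column 'count_plus_2' is 5.0.

5.0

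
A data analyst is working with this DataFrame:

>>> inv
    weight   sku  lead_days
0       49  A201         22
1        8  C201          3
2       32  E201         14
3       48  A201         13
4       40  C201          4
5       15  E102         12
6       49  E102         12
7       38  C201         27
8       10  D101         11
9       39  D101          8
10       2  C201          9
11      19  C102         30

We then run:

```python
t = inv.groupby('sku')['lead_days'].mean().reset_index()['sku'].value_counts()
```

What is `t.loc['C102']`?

1

group by sku, mean of lead_days:
sku
A201    17.50
C102    30.00
C201    10.75
D101     9.50
E102    12.00
E201    14.00
Name: lead_days, dtype: float64
reset_index():
    sku  lead_days
0  A201      17.50
1  C102      30.00
2  C201      10.75
3  D101       9.50
4  E102      12.00
5  E201      14.00
value_counts of sku:
sku
A201    1
C102    1
C201    1
D101    1
E102    1
E201    1
Name: count, dtype: int64
Then the value at index 'C102': 1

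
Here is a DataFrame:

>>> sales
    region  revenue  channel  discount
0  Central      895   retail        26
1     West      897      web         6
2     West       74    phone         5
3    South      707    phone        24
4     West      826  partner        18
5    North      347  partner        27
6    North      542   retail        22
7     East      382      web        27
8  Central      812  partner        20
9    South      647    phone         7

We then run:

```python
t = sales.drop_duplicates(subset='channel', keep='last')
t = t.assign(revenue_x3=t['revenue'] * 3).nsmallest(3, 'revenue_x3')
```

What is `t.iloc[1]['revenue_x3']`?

drop duplicate channel (keep=last):
    region  revenue  channel  discount
6    North      542   retail        22
7     East      382      web        27
8  Central      812  partner        20
9    South      647    phone         7
add column revenue_x3 = t['revenue'] * 3:
    region  revenue  channel  discount  revenue_x3
6    North      542   retail        22        1626
7     East      382      web        27        1146
8  Central      812  partner        20        2436
9    South      647    phone         7        1941
take 3 rows with smallest revenue_x3:
  region  revenue channel  discount  revenue_x3
7   East      382     web        27        1146
6  North      542  retail        22        1626
9  South      647   phone         7        1941
The value at position 1, column 'revenue_x3' is 1626.

1626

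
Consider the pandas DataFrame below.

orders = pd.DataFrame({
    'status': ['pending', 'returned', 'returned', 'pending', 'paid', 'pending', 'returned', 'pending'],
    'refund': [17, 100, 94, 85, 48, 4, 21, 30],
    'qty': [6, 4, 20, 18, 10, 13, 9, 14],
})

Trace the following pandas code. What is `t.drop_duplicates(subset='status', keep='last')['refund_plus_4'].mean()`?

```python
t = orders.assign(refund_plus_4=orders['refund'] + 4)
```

37.0

add column refund_plus_4 = orders['refund'] + 4:
     status  refund  qty  refund_plus_4
0   pending      17    6             21
1  returned     100    4            104
2  returned      94   20             98
3   pending      85   18             89
4      paid      48   10             52
5   pending       4   13              8
6  returned      21    9             25
7   pending      30   14             34
drop duplicate status (keep=last):
     status  refund  qty  refund_plus_4
4      paid      48   10             52
6  returned      21    9             25
7   pending      30   14             34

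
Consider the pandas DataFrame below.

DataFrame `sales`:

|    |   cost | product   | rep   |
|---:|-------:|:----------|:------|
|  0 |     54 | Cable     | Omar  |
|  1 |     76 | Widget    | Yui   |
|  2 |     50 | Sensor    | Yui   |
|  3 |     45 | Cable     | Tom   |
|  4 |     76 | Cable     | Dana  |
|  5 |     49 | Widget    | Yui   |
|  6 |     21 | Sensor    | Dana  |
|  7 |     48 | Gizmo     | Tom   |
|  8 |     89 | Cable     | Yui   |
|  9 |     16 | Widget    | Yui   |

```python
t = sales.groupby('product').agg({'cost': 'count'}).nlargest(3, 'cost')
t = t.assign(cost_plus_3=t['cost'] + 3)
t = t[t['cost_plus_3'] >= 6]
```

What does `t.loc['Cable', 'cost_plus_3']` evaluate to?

group by product, count of cost:
         cost
product      
Cable       4
Gizmo       1
Sensor      2
Widget      3
take 3 rows with largest cost:
         cost
product      
Cable       4
Widget      3
Sensor      2
add column cost_plus_3 = t['cost'] + 3:
         cost  cost_plus_3
product                   
Cable       4            7
Widget      3            6
Sensor      2            5
filter rows where cost_plus_3 >= 6:
         cost  cost_plus_3
product                   
Cable       4            7
Widget      3            6
Then the value at row 'Cable', column 'cost_plus_3': 7

7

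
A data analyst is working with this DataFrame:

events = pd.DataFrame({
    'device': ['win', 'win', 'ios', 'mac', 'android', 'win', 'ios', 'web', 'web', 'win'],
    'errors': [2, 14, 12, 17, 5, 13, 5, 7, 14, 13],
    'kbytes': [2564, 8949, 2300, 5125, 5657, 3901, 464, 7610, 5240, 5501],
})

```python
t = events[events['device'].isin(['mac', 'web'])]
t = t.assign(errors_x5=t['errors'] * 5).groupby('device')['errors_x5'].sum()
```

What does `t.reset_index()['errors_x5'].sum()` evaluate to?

filter rows where device in ['mac', 'web']:
  device  errors  kbytes
3    mac      17    5125
7    web       7    7610
8    web      14    5240
add column errors_x5 = t['errors'] * 5:
  device  errors  kbytes  errors_x5
3    mac      17    5125         85
7    web       7    7610         35
8    web      14    5240         70
group by device, sum of errors_x5:
device
mac     85
web    105
Name: errors_x5, dtype: int64
reset_index():
  device  errors_x5
0    mac         85
1    web        105

190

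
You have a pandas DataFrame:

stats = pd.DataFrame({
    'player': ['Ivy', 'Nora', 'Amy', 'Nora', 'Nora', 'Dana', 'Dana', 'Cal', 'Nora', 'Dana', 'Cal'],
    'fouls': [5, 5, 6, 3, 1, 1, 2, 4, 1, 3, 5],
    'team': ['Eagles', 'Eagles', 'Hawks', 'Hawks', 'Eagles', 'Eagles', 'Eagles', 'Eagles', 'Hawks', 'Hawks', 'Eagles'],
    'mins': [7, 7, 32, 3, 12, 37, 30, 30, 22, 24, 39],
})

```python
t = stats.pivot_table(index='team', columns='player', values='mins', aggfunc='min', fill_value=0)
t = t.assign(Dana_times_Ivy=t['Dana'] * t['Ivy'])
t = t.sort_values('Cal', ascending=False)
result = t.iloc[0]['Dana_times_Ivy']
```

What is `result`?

pivot: rows=team, cols=player, min(mins):
player  Amy  Cal  Dana  Ivy  Nora
team                             
Eagles    0   30    30    7     7
Hawks    32    0    24    0     3
add column Dana_times_Ivy = t['Dana'] * t['Ivy']:
player  Amy  Cal  Dana  Ivy  Nora  Dana_times_Ivy
team                                             
Eagles    0   30    30    7     7             210
Hawks    32    0    24    0     3               0
sort by Cal descending:
player  Amy  Cal  Dana  Ivy  Nora  Dana_times_Ivy
team                                             
Eagles    0   30    30    7     7             210
Hawks    32    0    24    0     3               0
Then the value at position 0, column 'Dana_times_Ivy': 210

210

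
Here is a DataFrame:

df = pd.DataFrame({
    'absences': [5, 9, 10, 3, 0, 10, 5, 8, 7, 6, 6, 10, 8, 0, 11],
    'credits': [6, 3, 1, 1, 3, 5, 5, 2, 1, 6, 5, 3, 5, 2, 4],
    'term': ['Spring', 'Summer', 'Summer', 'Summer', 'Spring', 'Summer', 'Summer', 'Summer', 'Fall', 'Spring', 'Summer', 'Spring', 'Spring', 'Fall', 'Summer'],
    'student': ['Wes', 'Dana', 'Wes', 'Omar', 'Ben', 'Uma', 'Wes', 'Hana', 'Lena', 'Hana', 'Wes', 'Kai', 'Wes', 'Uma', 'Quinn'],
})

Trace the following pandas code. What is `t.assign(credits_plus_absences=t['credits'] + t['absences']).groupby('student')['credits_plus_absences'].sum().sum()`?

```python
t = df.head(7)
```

66

take first 7 rows:
   absences  credits    term student
0         5        6  Spring     Wes
1         9        3  Summer    Dana
2        10        1  Summer     Wes
3         3        1  Summer    Omar
4         0        3  Spring     Ben
5        10        5  Summer     Uma
6         5        5  Summer     Wes
add column credits_plus_absences = t['credits'] + t['absences']:
   absences  credits    term student  credits_plus_absences
0         5        6  Spring     Wes                     11
1         9        3  Summer    Dana                     12
2        10        1  Summer     Wes                     11
3         3        1  Summer    Omar                      4
4         0        3  Spring     Ben                      3
5        10        5  Summer     Uma                     15
6         5        5  Summer     Wes                     10
group by student, sum of credits_plus_absences:
student
Ben      3
Dana    12
Omar     4
Uma     15
Wes     32
Name: credits_plus_absences, dtype: int64
Taking the sum of the resulting series gives 66.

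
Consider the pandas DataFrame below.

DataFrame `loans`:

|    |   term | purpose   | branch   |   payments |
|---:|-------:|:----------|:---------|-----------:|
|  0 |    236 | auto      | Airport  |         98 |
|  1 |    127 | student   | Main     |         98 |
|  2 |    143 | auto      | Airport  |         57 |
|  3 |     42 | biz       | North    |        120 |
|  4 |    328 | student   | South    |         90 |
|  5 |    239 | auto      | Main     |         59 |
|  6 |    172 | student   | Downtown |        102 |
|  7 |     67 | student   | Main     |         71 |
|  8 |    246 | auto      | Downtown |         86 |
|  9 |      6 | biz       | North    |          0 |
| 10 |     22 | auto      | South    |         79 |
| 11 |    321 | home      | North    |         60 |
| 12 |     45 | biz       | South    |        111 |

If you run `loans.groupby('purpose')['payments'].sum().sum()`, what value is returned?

1031

group by purpose, sum of payments:
purpose
auto       379
biz        231
home        60
student    361
Name: payments, dtype: int64
Finally, sum of the resulting series = 1031.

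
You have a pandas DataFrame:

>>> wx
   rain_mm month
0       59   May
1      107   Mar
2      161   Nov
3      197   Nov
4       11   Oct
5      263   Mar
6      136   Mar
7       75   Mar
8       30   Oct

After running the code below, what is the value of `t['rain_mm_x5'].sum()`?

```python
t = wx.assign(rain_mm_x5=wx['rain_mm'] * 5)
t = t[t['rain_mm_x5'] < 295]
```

205

add column rain_mm_x5 = wx['rain_mm'] * 5:
   rain_mm month  rain_mm_x5
0       59   May         295
1      107   Mar         535
2      161   Nov         805
3      197   Nov         985
4       11   Oct          55
5      263   Mar        1315
6      136   Mar         680
7       75   Mar         375
8       30   Oct         150
filter rows where rain_mm_x5 < 295:
   rain_mm month  rain_mm_x5
4       11   Oct          55
8       30   Oct         150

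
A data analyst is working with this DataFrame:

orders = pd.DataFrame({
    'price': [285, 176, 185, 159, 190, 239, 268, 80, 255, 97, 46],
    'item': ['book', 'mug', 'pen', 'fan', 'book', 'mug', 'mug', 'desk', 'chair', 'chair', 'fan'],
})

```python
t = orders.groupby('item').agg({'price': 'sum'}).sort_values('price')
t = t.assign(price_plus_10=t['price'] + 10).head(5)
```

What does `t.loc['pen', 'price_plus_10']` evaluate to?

195

group by item, sum of price:
       price
item        
book     475
chair    352
desk      80
fan      205
mug      683
pen      185
sort by price:
       price
item        
desk      80
pen      185
fan      205
chair    352
book     475
mug      683
add column price_plus_10 = t['price'] + 10:
       price  price_plus_10
item                       
desk      80             90
pen      185            195
fan      205            215
chair    352            362
book     475            485
mug      683            693
take first 5 rows:
       price  price_plus_10
item                       
desk      80             90
pen      185            195
fan      205            215
chair    352            362
book     475            485
Hence 195.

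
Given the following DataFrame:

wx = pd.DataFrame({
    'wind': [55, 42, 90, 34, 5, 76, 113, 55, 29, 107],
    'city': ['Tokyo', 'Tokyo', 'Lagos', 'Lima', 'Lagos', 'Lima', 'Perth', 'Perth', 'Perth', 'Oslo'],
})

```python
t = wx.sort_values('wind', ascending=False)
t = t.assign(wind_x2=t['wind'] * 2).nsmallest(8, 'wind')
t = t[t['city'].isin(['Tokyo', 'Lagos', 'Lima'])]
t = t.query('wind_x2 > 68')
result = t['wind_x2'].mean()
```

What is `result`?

131.5

sort by wind descending:
   wind   city
6   113  Perth
9   107   Oslo
2    90  Lagos
5    76   Lima
0    55  Tokyo
7    55  Perth
1    42  Tokyo
3    34   Lima
8    29  Perth
4     5  Lagos
add column wind_x2 = t['wind'] * 2:
   wind   city  wind_x2
6   113  Perth      226
9   107   Oslo      214
2    90  Lagos      180
5    76   Lima      152
0    55  Tokyo      110
7    55  Perth      110
1    42  Tokyo       84
3    34   Lima       68
8    29  Perth       58
4     5  Lagos       10
take 8 rows with smallest wind:
   wind   city  wind_x2
4     5  Lagos       10
8    29  Perth       58
3    34   Lima       68
1    42  Tokyo       84
0    55  Tokyo      110
7    55  Perth      110
5    76   Lima      152
2    90  Lagos      180
filter rows where city in ['Tokyo', 'Lagos', 'Lima']:
   wind   city  wind_x2
4     5  Lagos       10
3    34   Lima       68
1    42  Tokyo       84
0    55  Tokyo      110
5    76   Lima      152
2    90  Lagos      180
filter rows where wind_x2 > 68:
   wind   city  wind_x2
1    42  Tokyo       84
0    55  Tokyo      110
5    76   Lima      152
2    90  Lagos      180
The mean of column 'wind_x2' is 131.5.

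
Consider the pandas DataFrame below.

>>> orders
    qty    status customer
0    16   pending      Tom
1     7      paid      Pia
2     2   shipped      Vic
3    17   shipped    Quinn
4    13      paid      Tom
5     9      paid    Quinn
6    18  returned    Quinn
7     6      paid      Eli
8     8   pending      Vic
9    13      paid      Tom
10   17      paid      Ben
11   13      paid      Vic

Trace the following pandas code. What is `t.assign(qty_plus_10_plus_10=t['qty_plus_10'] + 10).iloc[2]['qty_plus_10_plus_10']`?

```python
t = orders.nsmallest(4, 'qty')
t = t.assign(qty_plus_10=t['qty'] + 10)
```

take 4 rows with smallest qty:
   qty   status customer
2    2  shipped      Vic
7    6     paid      Eli
1    7     paid      Pia
8    8  pending      Vic
add column qty_plus_10 = t['qty'] + 10:
   qty   status customer  qty_plus_10
2    2  shipped      Vic           12
7    6     paid      Eli           16
1    7     paid      Pia           17
8    8  pending      Vic           18
add column qty_plus_10_plus_10 = t['qty_plus_10'] + 10:
   qty   status customer  qty_plus_10  qty_plus_10_plus_10
2    2  shipped      Vic           12                   22
7    6     paid      Eli           16                   26
1    7     paid      Pia           17                   27
8    8  pending      Vic           18                   28
value at position 2, column 'qty_plus_10_plus_10' → 27

27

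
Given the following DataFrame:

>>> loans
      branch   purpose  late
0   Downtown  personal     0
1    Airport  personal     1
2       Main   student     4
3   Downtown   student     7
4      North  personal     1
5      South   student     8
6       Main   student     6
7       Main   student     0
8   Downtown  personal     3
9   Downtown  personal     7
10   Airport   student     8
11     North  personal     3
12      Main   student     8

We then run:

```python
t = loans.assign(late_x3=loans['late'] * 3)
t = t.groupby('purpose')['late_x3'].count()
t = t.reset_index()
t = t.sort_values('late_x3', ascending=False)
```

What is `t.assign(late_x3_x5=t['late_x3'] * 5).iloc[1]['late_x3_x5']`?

add column late_x3 = loans['late'] * 3:
      branch   purpose  late  late_x3
0   Downtown  personal     0        0
1    Airport  personal     1        3
2       Main   student     4       12
3   Downtown   student     7       21
4      North  personal     1        3
5      South   student     8       24
6       Main   student     6       18
7       Main   student     0        0
8   Downtown  personal     3        9
9   Downtown  personal     7       21
10   Airport   student     8       24
11     North  personal     3        9
12      Main   student     8       24
group by purpose, count of late_x3:
purpose
personal    6
student     7
Name: late_x3, dtype: int64
reset_index():
    purpose  late_x3
0  personal        6
1   student        7
sort by late_x3 descending:
    purpose  late_x3
1   student        7
0  personal        6
add column late_x3_x5 = t['late_x3'] * 5:
    purpose  late_x3  late_x3_x5
1   student        7          35
0  personal        6          30

30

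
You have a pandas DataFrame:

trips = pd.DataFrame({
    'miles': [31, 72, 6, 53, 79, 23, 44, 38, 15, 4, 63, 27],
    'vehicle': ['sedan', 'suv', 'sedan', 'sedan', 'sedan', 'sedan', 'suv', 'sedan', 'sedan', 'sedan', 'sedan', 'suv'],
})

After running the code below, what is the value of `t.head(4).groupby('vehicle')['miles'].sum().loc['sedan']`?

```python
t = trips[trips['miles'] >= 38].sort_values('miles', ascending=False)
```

filter rows where miles >= 38:
    miles vehicle
1      72     suv
3      53   sedan
4      79   sedan
6      44     suv
7      38   sedan
10     63   sedan
sort by miles descending:
    miles vehicle
4      79   sedan
1      72     suv
10     63   sedan
3      53   sedan
6      44     suv
7      38   sedan
take first 4 rows:
    miles vehicle
4      79   sedan
1      72     suv
10     63   sedan
3      53   sedan
group by vehicle, sum of miles:
vehicle
sedan    195
suv       72
Name: miles, dtype: int64
Reading off the value at index 'sedan', we get 195.

195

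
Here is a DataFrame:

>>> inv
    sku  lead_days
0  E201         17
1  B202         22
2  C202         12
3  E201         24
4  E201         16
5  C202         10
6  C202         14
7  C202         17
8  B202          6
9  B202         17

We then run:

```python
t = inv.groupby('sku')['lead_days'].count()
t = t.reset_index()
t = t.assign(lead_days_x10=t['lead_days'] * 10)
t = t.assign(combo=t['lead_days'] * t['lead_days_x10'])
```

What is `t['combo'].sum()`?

340

group by sku, count of lead_days:
sku
B202    3
C202    4
E201    3
Name: lead_days, dtype: int64
reset_index():
    sku  lead_days
0  B202          3
1  C202          4
2  E201          3
add column lead_days_x10 = t['lead_days'] * 10:
    sku  lead_days  lead_days_x10
0  B202          3             30
1  C202          4             40
2  E201          3             30
add column combo = t['lead_days'] * t['lead_days_x10']:
    sku  lead_days  lead_days_x10  combo
0  B202          3             30     90
1  C202          4             40    160
2  E201          3             30     90
sum of column 'combo' → 340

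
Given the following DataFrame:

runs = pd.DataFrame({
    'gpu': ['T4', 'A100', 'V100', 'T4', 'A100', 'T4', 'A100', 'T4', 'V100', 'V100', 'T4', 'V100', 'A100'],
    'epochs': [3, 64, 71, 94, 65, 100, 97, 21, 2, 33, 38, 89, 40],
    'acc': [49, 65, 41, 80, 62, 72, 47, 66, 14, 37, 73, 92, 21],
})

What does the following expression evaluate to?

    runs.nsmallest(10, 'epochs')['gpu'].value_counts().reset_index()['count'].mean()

take 10 rows with smallest epochs:
     gpu  epochs  acc
8   V100       2   14
0     T4       3   49
7     T4      21   66
9   V100      33   37
10    T4      38   73
12  A100      40   21
1   A100      64   65
4   A100      65   62
2   V100      71   41
11  V100      89   92
value_counts of gpu:
gpu
V100    4
T4      3
A100    3
Name: count, dtype: int64
reset_index():
    gpu  count
0  V100      4
1    T4      3
2  A100      3
Hence 3.33333333333.

3.33333333333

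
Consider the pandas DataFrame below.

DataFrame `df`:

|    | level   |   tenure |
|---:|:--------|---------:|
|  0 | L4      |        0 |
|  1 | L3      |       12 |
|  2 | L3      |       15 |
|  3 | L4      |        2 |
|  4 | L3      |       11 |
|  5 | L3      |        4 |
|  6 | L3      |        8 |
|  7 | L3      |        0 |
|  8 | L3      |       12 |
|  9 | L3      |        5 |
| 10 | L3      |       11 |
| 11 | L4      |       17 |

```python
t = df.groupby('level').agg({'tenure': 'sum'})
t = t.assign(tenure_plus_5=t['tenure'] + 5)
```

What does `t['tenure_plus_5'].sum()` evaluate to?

group by level, sum of tenure:
       tenure
level        
L3         78
L4         19
add column tenure_plus_5 = t['tenure'] + 5:
       tenure  tenure_plus_5
level                       
L3         78             83
L4         19             24
sum of column 'tenure_plus_5' → 107

107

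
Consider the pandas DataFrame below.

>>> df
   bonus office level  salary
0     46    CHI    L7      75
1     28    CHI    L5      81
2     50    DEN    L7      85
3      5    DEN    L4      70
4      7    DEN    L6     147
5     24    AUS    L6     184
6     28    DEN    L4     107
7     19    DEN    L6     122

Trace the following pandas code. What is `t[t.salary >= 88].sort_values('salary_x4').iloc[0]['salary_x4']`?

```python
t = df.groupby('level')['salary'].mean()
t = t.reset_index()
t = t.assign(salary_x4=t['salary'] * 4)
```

354.0

group by level, mean of salary:
level
L4     88.5
L5     81.0
L6    151.0
L7     80.0
Name: salary, dtype: float64
reset_index():
  level  salary
0    L4    88.5
1    L5    81.0
2    L6   151.0
3    L7    80.0
add column salary_x4 = t['salary'] * 4:
  level  salary  salary_x4
0    L4    88.5      354.0
1    L5    81.0      324.0
2    L6   151.0      604.0
3    L7    80.0      320.0
filter rows where salary >= 88:
  level  salary  salary_x4
0    L4    88.5      354.0
2    L6   151.0      604.0
sort by salary_x4:
  level  salary  salary_x4
0    L4    88.5      354.0
2    L6   151.0      604.0
value at position 0, column 'salary_x4' → 354.0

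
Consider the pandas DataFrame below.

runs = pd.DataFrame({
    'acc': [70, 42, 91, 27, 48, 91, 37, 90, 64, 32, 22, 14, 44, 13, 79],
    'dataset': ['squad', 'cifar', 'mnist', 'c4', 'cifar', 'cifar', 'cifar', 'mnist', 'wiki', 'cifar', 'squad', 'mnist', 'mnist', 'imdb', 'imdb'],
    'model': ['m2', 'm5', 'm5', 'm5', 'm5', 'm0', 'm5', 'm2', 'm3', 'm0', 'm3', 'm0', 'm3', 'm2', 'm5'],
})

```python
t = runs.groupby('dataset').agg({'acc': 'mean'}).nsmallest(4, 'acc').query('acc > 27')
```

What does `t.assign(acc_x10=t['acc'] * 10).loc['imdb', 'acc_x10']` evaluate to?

460.0

group by dataset, mean of acc:
           acc
dataset       
c4       27.00
cifar    50.00
imdb     46.00
mnist    59.75
squad    46.00
wiki     64.00
take 4 rows with smallest acc:
          acc
dataset      
c4       27.0
imdb     46.0
squad    46.0
cifar    50.0
filter rows where acc > 27:
          acc
dataset      
imdb     46.0
squad    46.0
cifar    50.0
add column acc_x10 = t['acc'] * 10:
          acc  acc_x10
dataset               
imdb     46.0    460.0
squad    46.0    460.0
cifar    50.0    500.0
So loc['imdb', 'acc_x10'] = 460.0.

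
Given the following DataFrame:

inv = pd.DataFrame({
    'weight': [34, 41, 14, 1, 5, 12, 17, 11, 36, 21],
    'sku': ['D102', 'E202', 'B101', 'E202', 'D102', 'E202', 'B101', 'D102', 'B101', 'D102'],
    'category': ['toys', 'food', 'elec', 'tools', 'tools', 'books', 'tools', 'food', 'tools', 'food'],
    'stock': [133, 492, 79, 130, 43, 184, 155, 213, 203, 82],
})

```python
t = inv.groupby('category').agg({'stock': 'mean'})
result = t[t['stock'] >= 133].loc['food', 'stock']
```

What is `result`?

262.333333333

group by category, mean of stock:
               stock
category            
books     184.000000
elec       79.000000
food      262.333333
tools     132.750000
toys      133.000000
filter rows where stock >= 133:
               stock
category            
books     184.000000
food      262.333333
toys      133.000000
Finally, value at row 'food', column 'stock' = 262.333333333.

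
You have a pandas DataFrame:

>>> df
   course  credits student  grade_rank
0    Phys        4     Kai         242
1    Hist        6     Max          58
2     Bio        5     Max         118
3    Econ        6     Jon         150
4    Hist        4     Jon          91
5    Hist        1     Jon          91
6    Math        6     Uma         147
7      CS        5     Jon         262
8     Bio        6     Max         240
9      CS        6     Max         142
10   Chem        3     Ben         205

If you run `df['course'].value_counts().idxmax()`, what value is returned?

Hist

value_counts of course:
course
Hist    3
Bio     2
CS      2
Phys    1
Econ    1
Math    1
Chem    1
Name: count, dtype: int64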